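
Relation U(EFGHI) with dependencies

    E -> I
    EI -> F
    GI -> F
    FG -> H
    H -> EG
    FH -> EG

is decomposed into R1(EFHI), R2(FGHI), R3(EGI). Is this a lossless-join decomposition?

Chase test. Columns are EFGHI; row i has aⱼ where attribute j ∈ Ri, else bᵢⱼ.
Initial tableau (one row per fragment):
  row 1: a1 a2 b13 a4 a5
  row 2: b21 a2 a3 a4 a5
  row 3: a1 b32 a3 b34 a5
Rows 1 and 3 agree on EI; apply EI→F and equate their F entries.
Rows 2 and 3 agree on FG; apply FG→H and equate their H entries.
Rows 1 and 2 agree on H; apply H→EG and equate their EG entries.
Row 1 is now all distinguished symbols — the join is lossless.

Yes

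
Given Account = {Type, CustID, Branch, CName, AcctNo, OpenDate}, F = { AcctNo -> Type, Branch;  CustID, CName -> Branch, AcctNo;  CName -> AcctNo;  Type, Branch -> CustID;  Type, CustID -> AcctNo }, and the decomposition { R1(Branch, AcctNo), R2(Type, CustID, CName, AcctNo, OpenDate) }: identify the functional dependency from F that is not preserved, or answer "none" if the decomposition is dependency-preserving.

Type, Branch -> CustID

Check Type, Branch → CustID: no single fragment contains all of {Type, CustID, Branch}, and the restricted closure of {Type, Branch} across the fragments never reaches {CustID}.
AcctNo → Type, Branch is preserved.
CustID, CName → Branch, AcctNo is preserved.
CName → AcctNo is preserved.
Type, CustID → AcctNo is preserved.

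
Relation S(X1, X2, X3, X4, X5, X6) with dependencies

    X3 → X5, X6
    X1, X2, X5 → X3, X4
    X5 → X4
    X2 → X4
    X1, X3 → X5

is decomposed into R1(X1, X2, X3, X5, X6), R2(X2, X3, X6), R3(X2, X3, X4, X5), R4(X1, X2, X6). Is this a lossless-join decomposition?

Chase test. Columns are X1, X2, X3, X4, X5, X6; row i has aⱼ where attribute j ∈ Ri, else bᵢⱼ.
Initial tableau (one row per fragment):
  row 1: a1 a2 a3 b14 a5 a6
  row 2: b21 a2 a3 b24 b25 a6
  row 3: b31 a2 a3 a4 a5 b36
  row 4: a1 a2 b43 b44 b45 a6
Rows 1 and 2 agree on X3; apply X3→X5, X6 and equate their X5, X6 entries.
Rows 1 and 3 agree on X3; apply X3→X5, X6 and equate their X5, X6 entries.
Rows 1 and 2 agree on X5; apply X5→X4 and equate their X4 entries.
Rows 1 and 3 agree on X5; apply X5→X4 and equate their X4 entries.
Rows 1 and 4 agree on X2; apply X2→X4 and equate their X4 entries.
Row 1 is now all distinguished symbols — the join is lossless.

Yes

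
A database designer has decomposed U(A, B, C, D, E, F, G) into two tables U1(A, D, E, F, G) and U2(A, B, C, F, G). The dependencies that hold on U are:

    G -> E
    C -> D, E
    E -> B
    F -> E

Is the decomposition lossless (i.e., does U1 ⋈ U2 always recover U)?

Common attributes: U1 ∩ U2 = {A, F, G}.
Closure of {A, F, G}: G → E applies, adding E; E → B applies, adding B. So (A, F, G)⁺ = {A, B, E, F, G}.
The closure contains neither all of U1 = {A, D, E, F, G} nor all of U2 = {A, B, C, F, G}, so the common attributes are not a superkey of either fragment. The join is lossy.

No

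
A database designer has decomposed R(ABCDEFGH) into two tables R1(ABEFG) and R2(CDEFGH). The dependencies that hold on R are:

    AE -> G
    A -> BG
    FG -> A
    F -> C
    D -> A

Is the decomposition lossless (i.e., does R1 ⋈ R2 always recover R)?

Common attributes: R1 ∩ R2 = {EFG}.
Closure of {EFG}: FG → A applies, adding A; F → C applies, adding C; A → BG applies, adding B. So (EFG)⁺ = {ABCEFG}.
This closure contains every attribute of R1, so R1 ∩ R2 → R1. The join is lossless.

Yes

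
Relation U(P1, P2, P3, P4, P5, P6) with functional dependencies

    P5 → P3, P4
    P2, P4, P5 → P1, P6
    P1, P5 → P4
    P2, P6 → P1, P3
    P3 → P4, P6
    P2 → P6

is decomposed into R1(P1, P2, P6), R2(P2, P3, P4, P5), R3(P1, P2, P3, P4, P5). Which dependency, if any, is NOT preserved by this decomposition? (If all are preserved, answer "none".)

Check P3 → P4, P6: no single fragment contains all of {P3, P4, P6}, and the restricted closure of {P3} across the fragments never reaches {P4, P6}.
P5 → P3, P4 is preserved.
P2, P4, P5 → P1, P6 is preserved.
P1, P5 → P4 is preserved.
P2, P6 → P1, P3 is preserved.
P2 → P6 is preserved.

P3 → P4, P6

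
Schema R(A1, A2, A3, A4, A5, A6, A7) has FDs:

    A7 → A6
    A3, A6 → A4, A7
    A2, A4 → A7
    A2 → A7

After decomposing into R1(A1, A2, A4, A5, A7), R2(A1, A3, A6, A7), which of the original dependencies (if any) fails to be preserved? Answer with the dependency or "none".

A3, A6 → A4, A7

Check A3, A6 → A4, A7: no single fragment contains all of {A3, A4, A6, A7}, and the restricted closure of {A3, A6} across the fragments never reaches {A4, A7}.
A7 → A6 is preserved.
A2, A4 → A7 is preserved.
A2 → A7 is preserved.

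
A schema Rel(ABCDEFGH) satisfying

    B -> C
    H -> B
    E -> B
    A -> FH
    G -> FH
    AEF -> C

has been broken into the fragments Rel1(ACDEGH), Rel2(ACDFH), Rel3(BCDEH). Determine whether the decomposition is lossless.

Chase test. Columns are ABCDEFGH; row i has aⱼ where attribute j ∈ Reli, else bᵢⱼ.
Initial tableau (one row per fragment):
  row 1: a1 b12 a3 a4 a5 b16 a7 a8
  row 2: a1 b22 a3 a4 b25 a6 b27 a8
  row 3: b31 a2 a3 a4 a5 b36 b37 a8
Rows 1 and 2 agree on H; apply H→B and equate their B entries.
Rows 1 and 3 agree on H; apply H→B and equate their B entries.
Rows 1 and 2 agree on A; apply A→FH and equate their FH entries.
Row 1 is now all distinguished symbols — the join is lossless.

Yes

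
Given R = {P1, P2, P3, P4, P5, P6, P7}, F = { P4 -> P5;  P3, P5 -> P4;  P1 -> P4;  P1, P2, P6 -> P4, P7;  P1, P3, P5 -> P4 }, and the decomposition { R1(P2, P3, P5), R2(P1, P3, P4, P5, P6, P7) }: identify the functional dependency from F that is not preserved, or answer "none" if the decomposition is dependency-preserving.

Check P1, P2, P6 → P4, P7: no single fragment contains all of {P1, P2, P4, P6, P7}, and the restricted closure of {P1, P2, P6} across the fragments never reaches {P4, P7}.
P4 → P5 is preserved.
P3, P5 → P4 is preserved.
P1 → P4 is preserved.
P1, P3, P5 → P4 is preserved.

P1, P2, P6 -> P4, P7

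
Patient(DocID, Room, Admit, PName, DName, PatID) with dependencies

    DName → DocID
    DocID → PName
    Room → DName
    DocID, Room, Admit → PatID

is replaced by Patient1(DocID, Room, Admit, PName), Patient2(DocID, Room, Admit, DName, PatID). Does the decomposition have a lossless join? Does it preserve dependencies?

Lossless test: (DocID, Room, Admit)⁺ = {DocID, Room, Admit, PName, DName, PatID}, which contains all of one fragment — lossless.
Dependency preservation: every FD's attributes lie within a single fragment, so each can be enforced locally — preserved.

lossless and dependency-preserving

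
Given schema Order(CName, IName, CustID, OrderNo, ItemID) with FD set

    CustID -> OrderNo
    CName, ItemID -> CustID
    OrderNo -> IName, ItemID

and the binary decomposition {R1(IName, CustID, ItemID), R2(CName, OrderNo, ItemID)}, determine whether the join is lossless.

Common attributes: R1 ∩ R2 = {ItemID}.
No dependency enlarges {ItemID}, so (ItemID)⁺ = {ItemID}.
The closure contains neither all of R1 = {IName, CustID, ItemID} nor all of R2 = {CName, OrderNo, ItemID}, so the common attributes are not a superkey of either fragment. The join is lossy.

No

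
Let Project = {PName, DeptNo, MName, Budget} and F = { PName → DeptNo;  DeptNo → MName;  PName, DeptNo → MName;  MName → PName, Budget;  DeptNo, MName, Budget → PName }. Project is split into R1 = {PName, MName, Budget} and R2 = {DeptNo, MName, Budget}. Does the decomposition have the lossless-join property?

Common attributes: R1 ∩ R2 = {MName, Budget}.
Closure of {MName, Budget}: MName → PName, Budget applies, adding PName; PName → DeptNo applies, adding DeptNo. So (MName, Budget)⁺ = {PName, DeptNo, MName, Budget}.
This closure contains every attribute of R1, so R1 ∩ R2 → R1. The join is lossless.

Yes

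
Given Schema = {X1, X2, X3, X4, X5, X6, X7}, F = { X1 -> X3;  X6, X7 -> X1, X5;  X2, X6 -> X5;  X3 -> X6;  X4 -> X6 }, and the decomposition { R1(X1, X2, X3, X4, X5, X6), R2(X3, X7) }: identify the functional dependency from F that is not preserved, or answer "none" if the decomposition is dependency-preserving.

X6, X7 -> X1, X5

Check X6, X7 → X1, X5: no single fragment contains all of {X1, X5, X6, X7}, and the restricted closure of {X6, X7} across the fragments never reaches {X1, X5}.
X1 → X3 is preserved.
X2, X6 → X5 is preserved.
X3 → X6 is preserved.
X4 → X6 is preserved.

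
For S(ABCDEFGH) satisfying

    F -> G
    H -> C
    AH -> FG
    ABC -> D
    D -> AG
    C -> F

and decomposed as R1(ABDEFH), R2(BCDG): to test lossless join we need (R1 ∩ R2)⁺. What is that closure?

ABDG

R1 ∩ R2 = {BD}.
D → AG applies, adding AG
Closure: {ABDG}.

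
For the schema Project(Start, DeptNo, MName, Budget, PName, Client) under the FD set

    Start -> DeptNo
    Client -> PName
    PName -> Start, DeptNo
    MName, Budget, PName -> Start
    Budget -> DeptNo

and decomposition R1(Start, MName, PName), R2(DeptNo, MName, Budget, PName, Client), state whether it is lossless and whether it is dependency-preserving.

lossless but not dependency-preserving

Lossless test: (MName, PName)⁺ = {Start, DeptNo, MName, PName}, which contains all of one fragment — lossless.
Dependency preservation: the restricted closure of {Start} across the fragments never reaches {DeptNo}, so Start → DeptNo cannot be enforced without a join — not preserved.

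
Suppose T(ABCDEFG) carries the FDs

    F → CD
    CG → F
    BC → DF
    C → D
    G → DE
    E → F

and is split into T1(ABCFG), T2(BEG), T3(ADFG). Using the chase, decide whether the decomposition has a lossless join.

Chase test. Columns are ABCDEFG; row i has aⱼ where attribute j ∈ Ti, else bᵢⱼ.
Initial tableau (one row per fragment):
  row 1: a1 a2 a3 b14 b15 a6 a7
  row 2: b21 a2 b23 b24 a5 b26 a7
  row 3: a1 b32 b33 a4 b35 a6 a7
Rows 1 and 3 agree on F; apply F→CD and equate their CD entries.
Rows 1 and 2 agree on G; apply G→DE and equate their DE entries.
Rows 1 and 3 agree on G; apply G→DE and equate their DE entries.
Rows 1 and 2 agree on E; apply E→F and equate their F entries.
Rows 1 and 2 agree on F; apply F→CD and equate their CD entries.
Row 1 is now all distinguished symbols — the join is lossless.

Yes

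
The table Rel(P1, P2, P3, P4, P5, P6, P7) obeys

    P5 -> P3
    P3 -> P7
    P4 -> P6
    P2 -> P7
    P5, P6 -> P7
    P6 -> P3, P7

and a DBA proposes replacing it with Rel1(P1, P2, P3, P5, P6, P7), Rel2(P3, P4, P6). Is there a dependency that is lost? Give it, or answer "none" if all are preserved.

P5 → P3 lies within Rel1.
P3 → P7 lies within Rel1.
P4 → P6 lies within Rel2.
P2 → P7 lies within Rel1.
P5, P6 → P7 lies within Rel1.
P6 → P3, P7 lies within Rel1.
Every dependency is enforceable on the fragments, so the decomposition is dependency-preserving.

none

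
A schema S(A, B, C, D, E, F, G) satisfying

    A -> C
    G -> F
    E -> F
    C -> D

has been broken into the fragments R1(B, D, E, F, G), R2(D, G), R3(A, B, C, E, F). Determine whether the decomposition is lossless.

Chase test. Columns are A, B, C, D, E, F, G; row i has aⱼ where attribute j ∈ Ri, else bᵢⱼ.
Initial tableau (one row per fragment):
  row 1: b11 a2 b13 a4 a5 a6 a7
  row 2: b21 b22 b23 a4 b25 b26 a7
  row 3: a1 a2 a3 b34 a5 a6 b37
Rows 1 and 2 agree on G; apply G→F and equate their F entries.
No row becomes fully distinguished — the join is lossy.

No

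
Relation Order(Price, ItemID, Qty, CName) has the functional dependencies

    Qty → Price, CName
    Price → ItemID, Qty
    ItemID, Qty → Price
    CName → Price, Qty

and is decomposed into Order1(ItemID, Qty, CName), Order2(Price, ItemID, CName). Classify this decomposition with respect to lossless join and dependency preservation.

lossless and dependency-preserving

Lossless test: (ItemID, CName)⁺ = {Price, ItemID, Qty, CName}, which contains all of one fragment — lossless.
Dependency preservation: Qty → Price, CName; Price → ItemID, Qty; ItemID, Qty → Price; CName → Price, Qty are not contained in any single fragment, but the restricted closure of each left-hand side across the fragments still reaches the right-hand side; the remaining FDs each lie inside some fragment. All dependencies are preserved.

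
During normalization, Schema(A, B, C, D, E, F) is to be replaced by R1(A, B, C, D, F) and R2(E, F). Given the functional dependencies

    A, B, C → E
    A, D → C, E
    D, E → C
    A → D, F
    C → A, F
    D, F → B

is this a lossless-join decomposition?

No

Common attributes: R1 ∩ R2 = {F}.
No dependency enlarges {F}, so (F)⁺ = {F}.
The closure contains neither all of R1 = {A, B, C, D, F} nor all of R2 = {E, F}, so the common attributes are not a superkey of either fragment. The join is lossy.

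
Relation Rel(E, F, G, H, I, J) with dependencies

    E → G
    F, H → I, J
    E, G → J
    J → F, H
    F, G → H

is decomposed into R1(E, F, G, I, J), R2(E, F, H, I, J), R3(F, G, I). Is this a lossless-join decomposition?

Yes

Chase test. Columns are E, F, G, H, I, J; row i has aⱼ where attribute j ∈ Ri, else bᵢⱼ.
Initial tableau (one row per fragment):
  row 1: a1 a2 a3 b14 a5 a6
  row 2: a1 a2 b23 a4 a5 a6
  row 3: b31 a2 a3 b34 a5 b36
Rows 1 and 2 agree on E; apply E→G and equate their G entries.
Rows 1 and 2 agree on J; apply J→F, H and equate their F, H entries.
Rows 1 and 3 agree on F, G; apply F, G→H and equate their H entries.
Rows 1 and 3 agree on F, H; apply F, H→I, J and equate their I, J entries.
Row 1 is now all distinguished symbols — the join is lossless.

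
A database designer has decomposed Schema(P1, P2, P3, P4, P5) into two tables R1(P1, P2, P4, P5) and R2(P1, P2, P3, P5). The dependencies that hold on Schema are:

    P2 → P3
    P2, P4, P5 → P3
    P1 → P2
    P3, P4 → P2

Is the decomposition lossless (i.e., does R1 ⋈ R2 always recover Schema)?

Common attributes: R1 ∩ R2 = {P1, P2, P5}.
Closure of {P1, P2, P5}: P2 → P3 applies, adding P3. So (P1, P2, P5)⁺ = {P1, P2, P3, P5}.
This closure contains every attribute of R2, so R1 ∩ R2 → R2. The join is lossless.

Yes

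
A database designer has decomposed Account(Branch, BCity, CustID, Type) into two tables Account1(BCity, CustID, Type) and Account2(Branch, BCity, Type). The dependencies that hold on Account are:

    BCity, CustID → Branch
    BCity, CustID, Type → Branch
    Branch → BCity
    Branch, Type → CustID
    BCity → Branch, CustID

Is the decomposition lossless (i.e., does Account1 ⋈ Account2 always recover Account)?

Yes

Common attributes: Account1 ∩ Account2 = {BCity, Type}.
Closure of {BCity, Type}: BCity → Branch, CustID applies, adding Branch, CustID. So (BCity, Type)⁺ = {Branch, BCity, CustID, Type}.
This closure contains every attribute of Account1, so Account1 ∩ Account2 → Account1. The join is lossless.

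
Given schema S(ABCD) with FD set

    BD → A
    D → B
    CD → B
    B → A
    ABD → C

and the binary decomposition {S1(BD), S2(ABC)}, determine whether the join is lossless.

No

Common attributes: S1 ∩ S2 = {B}.
Closure of {B}: B → A applies, adding A. So (B)⁺ = {AB}.
The closure contains neither all of S1 = {BD} nor all of S2 = {ABC}, so the common attributes are not a superkey of either fragment. The join is lossy.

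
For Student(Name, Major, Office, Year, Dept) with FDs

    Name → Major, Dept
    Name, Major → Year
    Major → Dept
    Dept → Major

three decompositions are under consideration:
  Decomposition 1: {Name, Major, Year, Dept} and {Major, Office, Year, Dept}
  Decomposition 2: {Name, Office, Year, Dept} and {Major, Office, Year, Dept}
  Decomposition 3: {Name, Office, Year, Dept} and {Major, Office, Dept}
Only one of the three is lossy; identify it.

Decomposition 1

Decomposition 1: common = {Major, Year, Dept}, closure = {Major, Year, Dept} → lossy.
Decomposition 2: common = {Office, Year, Dept}, closure = {Major, Office, Year, Dept} → lossless.
Decomposition 3: common = {Office, Dept}, closure = {Major, Office, Dept} → lossless.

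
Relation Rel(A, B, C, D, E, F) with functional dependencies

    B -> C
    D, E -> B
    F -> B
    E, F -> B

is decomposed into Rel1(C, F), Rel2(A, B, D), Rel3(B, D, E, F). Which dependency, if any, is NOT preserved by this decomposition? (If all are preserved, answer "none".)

B -> C

Check B → C: no single fragment contains all of {B, C}, and the restricted closure of {B} across the fragments never reaches {C}.
D, E → B is preserved.
F → B is preserved.
E, F → B is preserved.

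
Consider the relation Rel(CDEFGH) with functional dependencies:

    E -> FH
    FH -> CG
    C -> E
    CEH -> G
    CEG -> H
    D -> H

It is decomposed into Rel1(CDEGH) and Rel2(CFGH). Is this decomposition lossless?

Yes

Common attributes: Rel1 ∩ Rel2 = {CGH}.
Closure of {CGH}: C → E applies, adding E; E → FH applies, adding F. So (CGH)⁺ = {CEFGH}.
This closure contains every attribute of Rel2, so Rel1 ∩ Rel2 → Rel2. The join is lossless.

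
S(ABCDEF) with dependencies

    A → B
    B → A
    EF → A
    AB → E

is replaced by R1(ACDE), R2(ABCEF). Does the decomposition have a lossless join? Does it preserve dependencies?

lossy but dependency-preserving

Lossless test: (ACE)⁺ = {ABCE}, which is a superkey of neither fragment — lossy.
Dependency preservation: every FD's attributes lie within a single fragment, so each can be enforced locally — preserved.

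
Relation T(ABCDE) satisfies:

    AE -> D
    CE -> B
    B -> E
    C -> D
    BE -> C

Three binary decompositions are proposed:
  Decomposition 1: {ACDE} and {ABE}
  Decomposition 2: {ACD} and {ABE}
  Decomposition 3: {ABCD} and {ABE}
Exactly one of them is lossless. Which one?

Decomposition 1: common = {AE}, closure = {ADE} → lossy.
Decomposition 2: common = {A}, closure = {A} → lossy.
Decomposition 3: common = {AB}, closure = {ABCDE} → lossless.

Decomposition 3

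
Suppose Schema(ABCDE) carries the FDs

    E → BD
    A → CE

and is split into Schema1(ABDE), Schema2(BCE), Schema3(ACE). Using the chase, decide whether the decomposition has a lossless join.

Chase test. Columns are ABCDE; row i has aⱼ where attribute j ∈ Schemai, else bᵢⱼ.
Initial tableau (one row per fragment):
  row 1: a1 a2 b13 a4 a5
  row 2: b21 a2 a3 b24 a5
  row 3: a1 b32 a3 b34 a5
Rows 1 and 2 agree on E; apply E→BD and equate their BD entries.
Rows 1 and 3 agree on E; apply E→BD and equate their BD entries.
Rows 1 and 3 agree on A; apply A→CE and equate their CE entries.
Row 1 is now all distinguished symbols — the join is lossless.

Yes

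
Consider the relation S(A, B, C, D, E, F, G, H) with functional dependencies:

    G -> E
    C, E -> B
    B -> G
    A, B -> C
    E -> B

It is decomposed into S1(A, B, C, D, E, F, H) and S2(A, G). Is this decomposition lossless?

No

Common attributes: S1 ∩ S2 = {A}.
No dependency enlarges {A}, so (A)⁺ = {A}.
The closure contains neither all of S1 = {A, B, C, D, E, F, H} nor all of S2 = {A, G}, so the common attributes are not a superkey of either fragment. The join is lossy.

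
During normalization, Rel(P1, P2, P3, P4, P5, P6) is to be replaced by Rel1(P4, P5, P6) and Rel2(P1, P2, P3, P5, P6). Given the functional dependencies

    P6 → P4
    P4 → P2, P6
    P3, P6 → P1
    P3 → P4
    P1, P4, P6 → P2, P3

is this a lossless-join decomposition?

Common attributes: Rel1 ∩ Rel2 = {P5, P6}.
Closure of {P5, P6}: P6 → P4 applies, adding P4; P4 → P2, P6 applies, adding P2. So (P5, P6)⁺ = {P2, P4, P5, P6}.
This closure contains every attribute of Rel1, so Rel1 ∩ Rel2 → Rel1. The join is lossless.

Yes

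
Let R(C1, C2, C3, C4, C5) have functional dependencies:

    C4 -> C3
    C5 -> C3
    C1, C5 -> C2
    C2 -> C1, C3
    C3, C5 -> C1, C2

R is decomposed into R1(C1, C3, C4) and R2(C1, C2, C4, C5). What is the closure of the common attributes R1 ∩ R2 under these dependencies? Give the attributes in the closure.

R1 ∩ R2 = {C1, C4}.
C4 → C3 applies, adding C3
Closure: {C1, C3, C4}.

C1, C3, C4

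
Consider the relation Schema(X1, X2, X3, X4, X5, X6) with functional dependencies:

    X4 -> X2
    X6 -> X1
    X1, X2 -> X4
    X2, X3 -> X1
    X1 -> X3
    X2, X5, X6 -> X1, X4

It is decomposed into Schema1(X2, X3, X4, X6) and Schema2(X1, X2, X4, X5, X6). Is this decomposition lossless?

Yes

Common attributes: Schema1 ∩ Schema2 = {X2, X4, X6}.
Closure of {X2, X4, X6}: X6 → X1 applies, adding X1; X1 → X3 applies, adding X3. So (X2, X4, X6)⁺ = {X1, X2, X3, X4, X6}.
This closure contains every attribute of Schema1, so Schema1 ∩ Schema2 → Schema1. The join is lossless.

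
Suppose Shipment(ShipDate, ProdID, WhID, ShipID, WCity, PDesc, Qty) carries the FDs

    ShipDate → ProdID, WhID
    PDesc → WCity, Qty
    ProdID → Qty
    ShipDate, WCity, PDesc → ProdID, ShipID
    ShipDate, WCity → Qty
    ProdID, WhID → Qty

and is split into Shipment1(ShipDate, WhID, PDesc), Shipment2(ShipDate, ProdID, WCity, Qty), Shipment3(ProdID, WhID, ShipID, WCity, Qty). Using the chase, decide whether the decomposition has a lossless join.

No

Chase test. Columns are ShipDate, ProdID, WhID, ShipID, WCity, PDesc, Qty; row i has aⱼ where attribute j ∈ Shipmenti, else bᵢⱼ.
Initial tableau (one row per fragment):
  row 1: a1 b12 a3 b14 b15 a6 b17
  row 2: a1 a2 b23 b24 a5 b26 a7
  row 3: b31 a2 a3 a4 a5 b36 a7
Rows 1 and 2 agree on ShipDate; apply ShipDate→ProdID, WhID and equate their ProdID, WhID entries.
Rows 1 and 2 agree on ProdID; apply ProdID→Qty and equate their Qty entries.
No row becomes fully distinguished — the join is lossy.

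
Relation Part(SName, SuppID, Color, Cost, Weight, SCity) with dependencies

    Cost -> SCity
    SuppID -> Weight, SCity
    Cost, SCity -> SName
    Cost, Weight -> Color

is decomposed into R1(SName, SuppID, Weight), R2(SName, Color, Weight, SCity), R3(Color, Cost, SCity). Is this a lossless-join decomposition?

Chase test. Columns are SName, SuppID, Color, Cost, Weight, SCity; row i has aⱼ where attribute j ∈ Ri, else bᵢⱼ.
Initial tableau (one row per fragment):
  row 1: a1 a2 b13 b14 a5 b16
  row 2: a1 b22 a3 b24 a5 a6
  row 3: b31 b32 a3 a4 b35 a6
No row becomes fully distinguished — the join is lossy.

No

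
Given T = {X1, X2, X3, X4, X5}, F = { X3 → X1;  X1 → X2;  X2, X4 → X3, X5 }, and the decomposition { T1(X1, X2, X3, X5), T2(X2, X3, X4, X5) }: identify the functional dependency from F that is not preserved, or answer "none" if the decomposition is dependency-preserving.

X3 → X1 lies within T1.
X1 → X2 lies within T1.
X2, X4 → X3, X5 lies within T2.
Every dependency is enforceable on the fragments, so the decomposition is dependency-preserving.

none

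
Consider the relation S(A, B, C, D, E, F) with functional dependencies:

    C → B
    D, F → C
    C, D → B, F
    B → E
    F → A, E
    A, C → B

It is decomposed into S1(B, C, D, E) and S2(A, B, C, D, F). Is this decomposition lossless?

Common attributes: S1 ∩ S2 = {B, C, D}.
Closure of {B, C, D}: C, D → B, F applies, adding F; B → E applies, adding E; F → A, E applies, adding A. So (B, C, D)⁺ = {A, B, C, D, E, F}.
This closure contains every attribute of S1, so S1 ∩ S2 → S1. The join is lossless.

Yes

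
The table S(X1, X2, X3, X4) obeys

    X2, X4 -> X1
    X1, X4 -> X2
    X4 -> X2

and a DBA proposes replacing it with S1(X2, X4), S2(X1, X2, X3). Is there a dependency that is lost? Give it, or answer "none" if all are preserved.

Check X2, X4 → X1: no single fragment contains all of {X1, X2, X4}, and the restricted closure of {X2, X4} across the fragments never reaches {X1}.
X1, X4 → X2 is preserved.
X4 → X2 is preserved.

X2, X4 -> X1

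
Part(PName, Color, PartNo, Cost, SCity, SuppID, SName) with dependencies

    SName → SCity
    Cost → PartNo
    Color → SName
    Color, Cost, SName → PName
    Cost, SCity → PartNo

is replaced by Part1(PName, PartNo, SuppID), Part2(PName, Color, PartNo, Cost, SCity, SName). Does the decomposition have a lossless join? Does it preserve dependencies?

Lossless test: (PName, PartNo)⁺ = {PName, PartNo}, which is a superkey of neither fragment — lossy.
Dependency preservation: every FD's attributes lie within a single fragment, so each can be enforced locally — preserved.

lossy but dependency-preserving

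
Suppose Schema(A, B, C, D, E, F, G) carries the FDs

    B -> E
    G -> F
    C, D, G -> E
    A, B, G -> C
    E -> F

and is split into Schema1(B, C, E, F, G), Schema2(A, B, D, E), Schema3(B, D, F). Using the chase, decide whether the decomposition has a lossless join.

Chase test. Columns are A, B, C, D, E, F, G; row i has aⱼ where attribute j ∈ Schemai, else bᵢⱼ.
Initial tableau (one row per fragment):
  row 1: b11 a2 a3 b14 a5 a6 a7
  row 2: a1 a2 b23 a4 a5 b26 b27
  row 3: b31 a2 b33 a4 b35 a6 b37
Rows 1 and 3 agree on B; apply B→E and equate their E entries.
Rows 1 and 2 agree on E; apply E→F and equate their F entries.
No row becomes fully distinguished — the join is lossy.

No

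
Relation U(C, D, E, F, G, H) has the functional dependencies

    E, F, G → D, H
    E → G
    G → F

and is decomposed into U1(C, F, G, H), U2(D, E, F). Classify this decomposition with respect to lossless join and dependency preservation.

lossy and not dependency-preserving

Lossless test: (F)⁺ = {F}, which is a superkey of neither fragment — lossy.
Dependency preservation: the restricted closure of {E, F, G} across the fragments never reaches {D, H}, so E, F, G → D, H cannot be enforced without a join — not preserved.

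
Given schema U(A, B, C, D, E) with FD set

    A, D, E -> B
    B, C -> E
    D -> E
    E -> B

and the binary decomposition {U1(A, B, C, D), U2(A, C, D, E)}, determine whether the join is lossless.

Common attributes: U1 ∩ U2 = {A, C, D}.
Closure of {A, C, D}: D → E applies, adding E; E → B applies, adding B. So (A, C, D)⁺ = {A, B, C, D, E}.
This closure contains every attribute of U1, so U1 ∩ U2 → U1. The join is lossless.

Yes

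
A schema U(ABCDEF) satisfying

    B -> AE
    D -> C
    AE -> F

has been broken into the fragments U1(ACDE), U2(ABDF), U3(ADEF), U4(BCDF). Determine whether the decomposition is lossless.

Chase test. Columns are ABCDEF; row i has aⱼ where attribute j ∈ Ui, else bᵢⱼ.
Initial tableau (one row per fragment):
  row 1: a1 b12 a3 a4 a5 b16
  row 2: a1 a2 b23 a4 b25 a6
  row 3: a1 b32 b33 a4 a5 a6
  row 4: b41 a2 a3 a4 b45 a6
Rows 2 and 4 agree on B; apply B→AE and equate their AE entries.
Rows 1 and 2 agree on D; apply D→C and equate their C entries.
Rows 1 and 3 agree on D; apply D→C and equate their C entries.
Rows 1 and 3 agree on AE; apply AE→F and equate their F entries.
No row becomes fully distinguished — the join is lossy.

No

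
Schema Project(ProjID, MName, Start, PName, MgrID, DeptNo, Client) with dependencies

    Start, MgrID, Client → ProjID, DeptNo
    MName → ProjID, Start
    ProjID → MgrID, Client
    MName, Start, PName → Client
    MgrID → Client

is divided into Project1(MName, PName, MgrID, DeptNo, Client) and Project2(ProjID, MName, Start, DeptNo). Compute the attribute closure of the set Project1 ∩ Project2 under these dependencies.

ProjID, MName, Start, MgrID, DeptNo, Client

Project1 ∩ Project2 = {MName, DeptNo}.
MName → ProjID, Start applies, adding ProjID, Start
ProjID → MgrID, Client applies, adding MgrID, Client
Closure: {ProjID, MName, Start, MgrID, DeptNo, Client}.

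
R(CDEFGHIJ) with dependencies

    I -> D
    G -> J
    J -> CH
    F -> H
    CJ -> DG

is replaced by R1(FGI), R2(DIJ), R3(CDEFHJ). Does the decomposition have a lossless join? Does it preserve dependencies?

Lossless test (chase): Rows 1 and 2 agree on I; apply I→D and equate their D entries. Rows 2 and 3 agree on J; apply J→CH and equate their CH entries. Rows 1 and 3 agree on F; apply F→H and equate their H entries. Rows 2 and 3 agree on CJ; apply CJ→DG and equate their DG entries. No row becomes fully distinguished — the join is lossy.
Dependency preservation: the restricted closure of {G} across the fragments never reaches {J}, so G → J cannot be enforced without a join — not preserved.

lossy and not dependency-preserving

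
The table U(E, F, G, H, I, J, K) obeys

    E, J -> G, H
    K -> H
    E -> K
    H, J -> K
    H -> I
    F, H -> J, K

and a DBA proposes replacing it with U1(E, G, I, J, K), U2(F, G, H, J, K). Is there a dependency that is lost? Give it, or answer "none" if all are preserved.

Check H → I: no single fragment contains all of {H, I}, and the restricted closure of {H} across the fragments never reaches {I}.
E, J → G, H is preserved.
K → H is preserved.
E → K is preserved.
H, J → K is preserved.
F, H → J, K is preserved.

H -> I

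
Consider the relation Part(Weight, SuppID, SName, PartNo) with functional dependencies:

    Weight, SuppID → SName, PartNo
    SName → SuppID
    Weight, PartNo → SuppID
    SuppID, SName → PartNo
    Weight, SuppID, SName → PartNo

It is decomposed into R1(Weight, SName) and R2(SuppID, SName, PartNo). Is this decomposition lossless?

Common attributes: R1 ∩ R2 = {SName}.
Closure of {SName}: SName → SuppID applies, adding SuppID; SuppID, SName → PartNo applies, adding PartNo. So (SName)⁺ = {SuppID, SName, PartNo}.
This closure contains every attribute of R2, so R1 ∩ R2 → R2. The join is lossless.

Yes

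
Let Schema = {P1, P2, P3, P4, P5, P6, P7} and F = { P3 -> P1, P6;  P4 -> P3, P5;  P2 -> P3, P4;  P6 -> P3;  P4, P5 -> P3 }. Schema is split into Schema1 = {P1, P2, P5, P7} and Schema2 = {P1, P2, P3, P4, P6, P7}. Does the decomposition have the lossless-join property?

Common attributes: Schema1 ∩ Schema2 = {P1, P2, P7}.
Closure of {P1, P2, P7}: P2 → P3, P4 applies, adding P3, P4; P3 → P1, P6 applies, adding P6; P4 → P3, P5 applies, adding P5. So (P1, P2, P7)⁺ = {P1, P2, P3, P4, P5, P6, P7}.
This closure contains every attribute of Schema1, so Schema1 ∩ Schema2 → Schema1. The join is lossless.

Yes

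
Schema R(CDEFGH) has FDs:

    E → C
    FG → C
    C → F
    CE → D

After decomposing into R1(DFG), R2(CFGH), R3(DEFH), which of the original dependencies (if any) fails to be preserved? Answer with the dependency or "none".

Check E → C: no single fragment contains all of {CE}, and the restricted closure of {E} across the fragments never reaches {C}.
FG → C is preserved.
C → F is preserved.
CE → D is preserved.

E → C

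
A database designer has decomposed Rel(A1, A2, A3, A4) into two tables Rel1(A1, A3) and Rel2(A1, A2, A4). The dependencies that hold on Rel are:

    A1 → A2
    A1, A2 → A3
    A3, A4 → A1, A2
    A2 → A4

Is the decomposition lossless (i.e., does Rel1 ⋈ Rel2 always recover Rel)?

Yes

Common attributes: Rel1 ∩ Rel2 = {A1}.
Closure of {A1}: A1 → A2 applies, adding A2; A1, A2 → A3 applies, adding A3; A2 → A4 applies, adding A4. So (A1)⁺ = {A1, A2, A3, A4}.
This closure contains every attribute of Rel1, so Rel1 ∩ Rel2 → Rel1. The join is lossless.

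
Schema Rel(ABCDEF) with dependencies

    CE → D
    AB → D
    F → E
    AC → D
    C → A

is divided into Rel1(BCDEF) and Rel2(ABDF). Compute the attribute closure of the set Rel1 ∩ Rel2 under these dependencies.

BDEF

Rel1 ∩ Rel2 = {BDF}.
F → E applies, adding E
Closure: {BDEF}.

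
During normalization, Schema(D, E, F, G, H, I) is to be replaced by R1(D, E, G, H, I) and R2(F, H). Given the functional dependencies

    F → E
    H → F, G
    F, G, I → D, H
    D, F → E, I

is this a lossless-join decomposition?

Yes

Common attributes: R1 ∩ R2 = {H}.
Closure of {H}: H → F, G applies, adding F, G; F → E applies, adding E. So (H)⁺ = {E, F, G, H}.
This closure contains every attribute of R2, so R1 ∩ R2 → R2. The join is lossless.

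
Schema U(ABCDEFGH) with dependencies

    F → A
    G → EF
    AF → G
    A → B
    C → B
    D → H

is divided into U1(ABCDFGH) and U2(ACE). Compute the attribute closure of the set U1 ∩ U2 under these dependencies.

U1 ∩ U2 = {AC}.
A → B applies, adding B
Closure: {ABC}.

ABC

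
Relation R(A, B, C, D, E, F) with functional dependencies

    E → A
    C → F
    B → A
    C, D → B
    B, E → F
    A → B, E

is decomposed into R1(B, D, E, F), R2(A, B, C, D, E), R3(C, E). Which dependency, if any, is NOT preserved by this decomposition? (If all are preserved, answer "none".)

Check C → F: no single fragment contains all of {C, F}, and the restricted closure of {C} across the fragments never reaches {F}.
E → A is preserved.
B → A is preserved.
C, D → B is preserved.
B, E → F is preserved.
A → B, E is preserved.

C → F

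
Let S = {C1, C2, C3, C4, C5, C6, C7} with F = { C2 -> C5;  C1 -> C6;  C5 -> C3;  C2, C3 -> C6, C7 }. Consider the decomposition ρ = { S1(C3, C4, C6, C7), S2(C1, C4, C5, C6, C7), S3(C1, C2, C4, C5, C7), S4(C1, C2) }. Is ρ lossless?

Chase test. Columns are C1, C2, C3, C4, C5, C6, C7; row i has aⱼ where attribute j ∈ Si, else bᵢⱼ.
Initial tableau (one row per fragment):
  row 1: b11 b12 a3 a4 b15 a6 a7
  row 2: a1 b22 b23 a4 a5 a6 a7
  row 3: a1 a2 b33 a4 a5 b36 a7
  row 4: a1 a2 b43 b44 b45 b46 b47
Rows 3 and 4 agree on C2; apply C2→C5 and equate their C5 entries.
Rows 2 and 3 agree on C1; apply C1→C6 and equate their C6 entries.
Rows 2 and 4 agree on C1; apply C1→C6 and equate their C6 entries.
Rows 2 and 3 agree on C5; apply C5→C3 and equate their C3 entries.
Rows 2 and 4 agree on C5; apply C5→C3 and equate their C3 entries.
Rows 3 and 4 agree on C2, C3; apply C2, C3→C6, C7 and equate their C6, C7 entries.
No row becomes fully distinguished — the join is lossy.

No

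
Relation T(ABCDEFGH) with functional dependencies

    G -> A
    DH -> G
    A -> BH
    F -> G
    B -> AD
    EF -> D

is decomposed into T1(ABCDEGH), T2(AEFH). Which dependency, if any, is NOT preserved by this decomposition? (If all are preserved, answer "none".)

none

G → A lies within T1.
DH → G lies within T1.
A → BH lies within T1.
F → G: restricted closure across fragments reaches G.
B → AD lies within T1.
EF → D: restricted closure across fragments reaches D.
Every dependency is enforceable on the fragments, so the decomposition is dependency-preserving.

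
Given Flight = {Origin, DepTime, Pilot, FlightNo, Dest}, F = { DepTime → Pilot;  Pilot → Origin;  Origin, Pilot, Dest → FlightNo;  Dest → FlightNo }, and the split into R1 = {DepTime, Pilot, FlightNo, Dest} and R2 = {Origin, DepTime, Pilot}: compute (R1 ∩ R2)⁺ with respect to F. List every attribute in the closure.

Origin, DepTime, Pilot

R1 ∩ R2 = {DepTime, Pilot}.
Pilot → Origin applies, adding Origin
Closure: {Origin, DepTime, Pilot}.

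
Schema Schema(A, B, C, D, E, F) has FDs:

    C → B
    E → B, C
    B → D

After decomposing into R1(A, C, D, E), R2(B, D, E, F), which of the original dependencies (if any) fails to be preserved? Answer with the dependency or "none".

C → B

Check C → B: no single fragment contains all of {B, C}, and the restricted closure of {C} across the fragments never reaches {B}.
E → B, C is preserved.
B → D is preserved.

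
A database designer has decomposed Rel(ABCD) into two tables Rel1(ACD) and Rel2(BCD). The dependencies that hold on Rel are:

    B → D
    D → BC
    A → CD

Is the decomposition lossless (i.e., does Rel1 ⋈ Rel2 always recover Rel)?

Common attributes: Rel1 ∩ Rel2 = {CD}.
Closure of {CD}: D → BC applies, adding B. So (CD)⁺ = {BCD}.
This closure contains every attribute of Rel2, so Rel1 ∩ Rel2 → Rel2. The join is lossless.

Yes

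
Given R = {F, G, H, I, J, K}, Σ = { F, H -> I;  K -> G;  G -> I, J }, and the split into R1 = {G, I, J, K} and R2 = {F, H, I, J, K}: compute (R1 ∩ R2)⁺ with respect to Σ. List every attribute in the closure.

G, I, J, K

R1 ∩ R2 = {I, J, K}.
K → G applies, adding G
Closure: {G, I, J, K}.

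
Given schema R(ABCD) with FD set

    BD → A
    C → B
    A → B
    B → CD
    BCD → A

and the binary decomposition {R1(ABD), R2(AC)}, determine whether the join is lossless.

Common attributes: R1 ∩ R2 = {A}.
Closure of {A}: A → B applies, adding B; B → CD applies, adding CD. So (A)⁺ = {ABCD}.
This closure contains every attribute of R1, so R1 ∩ R2 → R1. The join is lossless.

Yes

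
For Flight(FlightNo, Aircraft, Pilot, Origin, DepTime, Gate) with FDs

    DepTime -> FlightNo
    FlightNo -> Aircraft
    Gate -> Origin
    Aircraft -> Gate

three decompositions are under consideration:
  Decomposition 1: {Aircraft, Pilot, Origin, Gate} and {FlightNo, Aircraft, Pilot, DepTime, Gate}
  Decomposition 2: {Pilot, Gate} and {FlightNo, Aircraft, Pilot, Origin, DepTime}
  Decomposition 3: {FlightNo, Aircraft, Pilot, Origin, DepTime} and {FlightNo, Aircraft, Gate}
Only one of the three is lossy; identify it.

Decomposition 1: common = {Aircraft, Pilot, Gate}, closure = {Aircraft, Pilot, Origin, Gate} → lossless.
Decomposition 2: common = {Pilot}, closure = {Pilot} → lossy.
Decomposition 3: common = {FlightNo, Aircraft}, closure = {FlightNo, Aircraft, Origin, Gate} → lossless.

Decomposition 2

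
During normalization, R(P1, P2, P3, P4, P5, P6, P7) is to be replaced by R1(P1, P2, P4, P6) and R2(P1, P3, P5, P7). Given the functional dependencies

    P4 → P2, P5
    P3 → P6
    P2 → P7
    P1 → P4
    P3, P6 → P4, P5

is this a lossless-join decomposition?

Common attributes: R1 ∩ R2 = {P1}.
Closure of {P1}: P1 → P4 applies, adding P4; P4 → P2, P5 applies, adding P2, P5; P2 → P7 applies, adding P7. So (P1)⁺ = {P1, P2, P4, P5, P7}.
The closure contains neither all of R1 = {P1, P2, P4, P6} nor all of R2 = {P1, P3, P5, P7}, so the common attributes are not a superkey of either fragment. The join is lossy.

No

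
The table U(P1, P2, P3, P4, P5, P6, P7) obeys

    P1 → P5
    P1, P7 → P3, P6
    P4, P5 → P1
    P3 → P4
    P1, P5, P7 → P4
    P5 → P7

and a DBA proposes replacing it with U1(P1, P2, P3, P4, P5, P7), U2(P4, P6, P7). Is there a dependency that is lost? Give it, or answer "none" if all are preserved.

Check P1, P7 → P3, P6: no single fragment contains all of {P1, P3, P6, P7}, and the restricted closure of {P1, P7} across the fragments never reaches {P3, P6}.
P1 → P5 is preserved.
P4, P5 → P1 is preserved.
P3 → P4 is preserved.
P1, P5, P7 → P4 is preserved.
P5 → P7 is preserved.

P1, P7 → P3, P6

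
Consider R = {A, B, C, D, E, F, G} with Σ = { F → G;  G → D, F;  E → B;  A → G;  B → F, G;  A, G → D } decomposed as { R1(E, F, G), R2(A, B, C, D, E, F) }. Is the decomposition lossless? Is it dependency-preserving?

Lossless test: (E, F)⁺ = {B, D, E, F, G}, which contains all of one fragment — lossless.
Dependency preservation: G → D, F; A → G; B → F, G; A, G → D are not contained in any single fragment, but the restricted closure of each left-hand side across the fragments still reaches the right-hand side; the remaining FDs each lie inside some fragment. All dependencies are preserved.

lossless and dependency-preserving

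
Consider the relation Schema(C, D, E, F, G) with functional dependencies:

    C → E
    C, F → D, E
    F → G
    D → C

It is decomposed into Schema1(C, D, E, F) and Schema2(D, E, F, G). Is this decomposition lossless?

Yes

Common attributes: Schema1 ∩ Schema2 = {D, E, F}.
Closure of {D, E, F}: F → G applies, adding G; D → C applies, adding C. So (D, E, F)⁺ = {C, D, E, F, G}.
This closure contains every attribute of Schema1, so Schema1 ∩ Schema2 → Schema1. The join is lossless.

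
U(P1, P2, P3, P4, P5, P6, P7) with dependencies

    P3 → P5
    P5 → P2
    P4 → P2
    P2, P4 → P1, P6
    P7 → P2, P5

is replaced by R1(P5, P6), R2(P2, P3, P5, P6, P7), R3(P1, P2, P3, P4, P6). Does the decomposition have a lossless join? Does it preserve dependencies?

lossy but dependency-preserving

Lossless test (chase): Rows 2 and 3 agree on P3; apply P3→P5 and equate their P5 entries. Rows 1 and 2 agree on P5; apply P5→P2 and equate their P2 entries. No row becomes fully distinguished — the join is lossy.
Dependency preservation: every FD's attributes lie within a single fragment, so each can be enforced locally — preserved.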